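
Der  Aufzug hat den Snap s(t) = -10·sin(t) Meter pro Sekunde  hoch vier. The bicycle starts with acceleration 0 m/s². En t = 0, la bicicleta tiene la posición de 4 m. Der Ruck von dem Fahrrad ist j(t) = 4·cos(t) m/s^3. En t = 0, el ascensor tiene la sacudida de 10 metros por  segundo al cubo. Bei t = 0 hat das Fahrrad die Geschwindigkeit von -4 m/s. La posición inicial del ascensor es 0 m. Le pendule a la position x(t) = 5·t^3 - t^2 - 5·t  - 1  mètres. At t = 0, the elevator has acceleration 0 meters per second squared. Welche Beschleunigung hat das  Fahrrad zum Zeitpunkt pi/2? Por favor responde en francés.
Nous devons trouver l'intégrale de notre équation du jerk j(t) = 4·cos(t) 1 fois. La primitive du jerk, avec a(0) = 0, donne l'accélération: a(t) = 4·sin(t). Nous avons l'accélération a(t) = 4·sin(t). En substituant t = pi/2: a(pi/2) = 4.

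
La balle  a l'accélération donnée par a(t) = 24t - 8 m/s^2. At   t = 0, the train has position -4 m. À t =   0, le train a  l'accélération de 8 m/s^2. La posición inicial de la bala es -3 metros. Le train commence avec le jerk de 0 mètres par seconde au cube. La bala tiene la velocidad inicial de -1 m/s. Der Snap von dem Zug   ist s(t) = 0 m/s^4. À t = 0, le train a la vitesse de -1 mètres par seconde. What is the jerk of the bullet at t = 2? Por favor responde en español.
Para resolver esto, necesitamos tomar 1 derivada de nuestra ecuación de la aceleración a(t) = 24·t - 8. Derivando la aceleración, obtenemos la sacudida: j(t) = 24. Tenemos la sacudida j(t) = 24. Sustituyendo t = 2: j(2) = 24.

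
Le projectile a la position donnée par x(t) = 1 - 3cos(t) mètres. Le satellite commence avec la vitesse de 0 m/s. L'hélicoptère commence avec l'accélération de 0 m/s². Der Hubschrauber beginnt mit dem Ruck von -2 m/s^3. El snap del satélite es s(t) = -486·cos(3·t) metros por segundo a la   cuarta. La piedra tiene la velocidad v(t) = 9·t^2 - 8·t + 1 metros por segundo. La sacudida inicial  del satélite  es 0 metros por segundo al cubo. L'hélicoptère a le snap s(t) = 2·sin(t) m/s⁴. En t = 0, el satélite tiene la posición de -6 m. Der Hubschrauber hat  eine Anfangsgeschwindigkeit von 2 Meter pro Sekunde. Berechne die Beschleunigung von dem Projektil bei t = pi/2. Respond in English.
Starting from position x(t) = 1 - 3·cos(t), we take 2 derivatives. Differentiating position, we get velocity: v(t) = 3·sin(t). Differentiating velocity, we get acceleration: a(t) = 3·cos(t). We have acceleration a(t) = 3·cos(t). Substituting t = pi/2: a(pi/2) = 0.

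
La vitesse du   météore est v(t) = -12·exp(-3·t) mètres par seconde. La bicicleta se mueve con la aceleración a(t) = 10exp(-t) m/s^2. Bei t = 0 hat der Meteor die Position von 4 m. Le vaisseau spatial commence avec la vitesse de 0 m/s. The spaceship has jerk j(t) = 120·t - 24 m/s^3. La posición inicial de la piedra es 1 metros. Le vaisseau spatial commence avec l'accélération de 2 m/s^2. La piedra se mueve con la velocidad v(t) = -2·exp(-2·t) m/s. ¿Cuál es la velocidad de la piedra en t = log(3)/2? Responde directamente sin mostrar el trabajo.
La velocidad en t = log(3)/2 es v = -2/3.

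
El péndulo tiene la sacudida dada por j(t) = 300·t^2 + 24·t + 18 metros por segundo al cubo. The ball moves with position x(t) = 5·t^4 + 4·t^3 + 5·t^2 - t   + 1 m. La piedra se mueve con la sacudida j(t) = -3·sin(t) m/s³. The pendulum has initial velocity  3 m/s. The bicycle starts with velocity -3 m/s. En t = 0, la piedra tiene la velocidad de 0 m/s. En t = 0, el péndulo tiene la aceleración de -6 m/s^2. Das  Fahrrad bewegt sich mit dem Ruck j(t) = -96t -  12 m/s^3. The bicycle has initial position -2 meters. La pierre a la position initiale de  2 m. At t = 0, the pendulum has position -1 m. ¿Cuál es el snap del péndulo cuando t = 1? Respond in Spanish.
Partiendo de la sacudida j(t) = 300·t^2 + 24·t + 18, tomamos 1 derivada. La derivada de la sacudida da el snap: s(t) = 600·t + 24. De la ecuación del snap s(t) = 600·t + 24, sustituimos t = 1 para obtener s = 624.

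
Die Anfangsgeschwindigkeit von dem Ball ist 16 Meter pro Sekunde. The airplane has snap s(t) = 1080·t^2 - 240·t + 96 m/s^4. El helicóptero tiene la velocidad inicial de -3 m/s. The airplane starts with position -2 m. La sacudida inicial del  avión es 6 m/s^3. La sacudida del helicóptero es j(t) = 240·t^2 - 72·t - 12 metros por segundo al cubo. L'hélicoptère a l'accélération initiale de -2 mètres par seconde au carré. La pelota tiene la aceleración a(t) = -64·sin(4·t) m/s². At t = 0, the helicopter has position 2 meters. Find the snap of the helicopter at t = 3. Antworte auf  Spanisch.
Partiendo de la sacudida j(t) = 240·t^2 - 72·t - 12, tomamos 1 derivada. Tomando d/dt de j(t), encontramos s(t) = 480·t - 72. De la ecuación del snap s(t) = 480·t - 72, sustituimos t = 3 para obtener s = 1368.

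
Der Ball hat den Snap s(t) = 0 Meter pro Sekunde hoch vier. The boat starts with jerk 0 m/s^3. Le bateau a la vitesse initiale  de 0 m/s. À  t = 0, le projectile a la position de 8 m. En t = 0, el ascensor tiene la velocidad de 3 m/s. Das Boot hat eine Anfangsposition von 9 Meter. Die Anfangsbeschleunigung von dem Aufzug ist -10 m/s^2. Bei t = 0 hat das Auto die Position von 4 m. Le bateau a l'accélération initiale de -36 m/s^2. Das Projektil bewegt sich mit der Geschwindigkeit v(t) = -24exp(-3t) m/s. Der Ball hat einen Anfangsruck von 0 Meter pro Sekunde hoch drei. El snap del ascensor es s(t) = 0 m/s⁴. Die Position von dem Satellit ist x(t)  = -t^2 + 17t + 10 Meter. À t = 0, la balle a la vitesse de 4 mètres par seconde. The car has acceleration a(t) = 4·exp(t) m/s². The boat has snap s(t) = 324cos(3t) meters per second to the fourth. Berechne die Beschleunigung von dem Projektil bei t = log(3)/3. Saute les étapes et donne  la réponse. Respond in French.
La réponse est 24.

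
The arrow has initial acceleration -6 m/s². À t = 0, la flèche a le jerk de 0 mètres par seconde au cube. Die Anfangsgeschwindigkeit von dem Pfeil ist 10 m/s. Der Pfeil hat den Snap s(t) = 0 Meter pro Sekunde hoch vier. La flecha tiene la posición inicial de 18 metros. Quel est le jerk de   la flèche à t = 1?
En partant du snap s(t) = 0, nous prenons 1 intégrale. En prenant ∫s(t)dt et en appliquant j(0) = 0, nous trouvons j(t) = 0. En utilisant j(t) = 0 et en substituant t = 1, nous trouvons j = 0.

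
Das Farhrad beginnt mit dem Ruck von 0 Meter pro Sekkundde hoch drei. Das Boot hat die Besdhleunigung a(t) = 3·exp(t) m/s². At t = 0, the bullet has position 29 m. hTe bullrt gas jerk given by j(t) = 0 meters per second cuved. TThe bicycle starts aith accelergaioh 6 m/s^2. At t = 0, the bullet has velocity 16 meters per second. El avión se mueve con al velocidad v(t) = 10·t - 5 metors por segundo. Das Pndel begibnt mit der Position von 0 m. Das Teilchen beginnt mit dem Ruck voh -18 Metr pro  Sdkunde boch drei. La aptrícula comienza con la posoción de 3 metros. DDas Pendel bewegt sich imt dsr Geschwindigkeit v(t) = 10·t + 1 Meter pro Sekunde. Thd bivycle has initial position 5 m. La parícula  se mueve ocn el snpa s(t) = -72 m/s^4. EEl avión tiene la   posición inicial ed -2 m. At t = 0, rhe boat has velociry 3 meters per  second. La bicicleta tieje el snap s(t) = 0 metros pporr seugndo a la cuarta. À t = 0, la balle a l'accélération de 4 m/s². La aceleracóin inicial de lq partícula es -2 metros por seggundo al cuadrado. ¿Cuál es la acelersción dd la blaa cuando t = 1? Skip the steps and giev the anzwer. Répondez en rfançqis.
À t = 1, a = 4.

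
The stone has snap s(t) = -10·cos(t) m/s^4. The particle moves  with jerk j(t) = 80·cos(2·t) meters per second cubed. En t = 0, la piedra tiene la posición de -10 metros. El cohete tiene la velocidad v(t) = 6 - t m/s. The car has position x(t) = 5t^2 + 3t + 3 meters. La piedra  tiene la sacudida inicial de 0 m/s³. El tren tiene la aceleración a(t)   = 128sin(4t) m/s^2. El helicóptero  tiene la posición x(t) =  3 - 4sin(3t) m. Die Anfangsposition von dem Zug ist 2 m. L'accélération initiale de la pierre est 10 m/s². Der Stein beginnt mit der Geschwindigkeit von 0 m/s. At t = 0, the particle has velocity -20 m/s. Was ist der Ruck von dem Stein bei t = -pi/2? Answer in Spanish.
Partiendo del snap s(t) = -10·cos(t), tomamos 1 antiderivada. La integral del snap es la sacudida. Usando j(0) = 0, obtenemos j(t) = -10·sin(t). De la ecuación de la sacudida j(t) = -10·sin(t), sustituimos t = -pi/2 para obtener j = 10.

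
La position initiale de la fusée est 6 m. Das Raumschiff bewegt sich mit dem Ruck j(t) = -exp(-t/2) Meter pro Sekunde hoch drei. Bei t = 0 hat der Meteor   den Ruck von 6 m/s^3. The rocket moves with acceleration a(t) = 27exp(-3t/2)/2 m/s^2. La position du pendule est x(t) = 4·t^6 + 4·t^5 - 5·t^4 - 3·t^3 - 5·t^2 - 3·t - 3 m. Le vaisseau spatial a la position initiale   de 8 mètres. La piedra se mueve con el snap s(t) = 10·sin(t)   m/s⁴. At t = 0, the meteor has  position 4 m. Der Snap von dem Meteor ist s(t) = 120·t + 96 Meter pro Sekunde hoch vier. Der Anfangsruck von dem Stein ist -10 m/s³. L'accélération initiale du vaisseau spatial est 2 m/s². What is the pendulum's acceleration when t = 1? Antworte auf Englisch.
Starting from position x(t) = 4·t^6 + 4·t^5 - 5·t^4 - 3·t^3 - 5·t^2 - 3·t - 3, we take 2 derivatives. Differentiating position, we get velocity: v(t) = 24·t^5 + 20·t^4 - 20·t^3 - 9·t^2 - 10·t - 3. Differentiating velocity, we get acceleration: a(t) = 120·t^4 + 80·t^3 - 60·t^2 - 18·t - 10. We have acceleration a(t) = 120·t^4 + 80·t^3 - 60·t^2 - 18·t - 10. Substituting t = 1: a(1) = 112.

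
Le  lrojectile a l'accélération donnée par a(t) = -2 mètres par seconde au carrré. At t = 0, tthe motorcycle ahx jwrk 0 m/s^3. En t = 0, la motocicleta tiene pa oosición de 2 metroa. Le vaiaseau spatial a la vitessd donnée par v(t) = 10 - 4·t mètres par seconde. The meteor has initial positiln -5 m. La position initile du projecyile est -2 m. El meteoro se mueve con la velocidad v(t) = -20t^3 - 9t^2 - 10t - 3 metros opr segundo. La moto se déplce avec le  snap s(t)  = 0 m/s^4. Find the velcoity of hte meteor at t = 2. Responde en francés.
De l'équation de la vitesse v(t) = -20·t^3 - 9·t^2 - 10·t - 3, nous substituons t = 2 pour obtenir v = -219.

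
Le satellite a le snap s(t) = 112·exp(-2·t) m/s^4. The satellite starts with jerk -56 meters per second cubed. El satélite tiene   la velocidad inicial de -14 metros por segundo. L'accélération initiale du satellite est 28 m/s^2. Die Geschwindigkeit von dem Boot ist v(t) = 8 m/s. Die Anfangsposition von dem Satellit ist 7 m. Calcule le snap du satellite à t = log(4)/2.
De l'équation du snap s(t) = 112·exp(-2·t), nous substituons t = log(4)/2 pour obtenir s = 28.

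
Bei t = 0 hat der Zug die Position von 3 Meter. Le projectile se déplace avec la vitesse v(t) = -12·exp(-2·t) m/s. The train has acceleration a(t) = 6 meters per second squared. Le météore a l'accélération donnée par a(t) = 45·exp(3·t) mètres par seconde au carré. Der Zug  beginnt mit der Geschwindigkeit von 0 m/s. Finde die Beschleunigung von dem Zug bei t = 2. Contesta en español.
Tenemos la aceleración a(t) = 6. Sustituyendo t = 2: a(2) = 6.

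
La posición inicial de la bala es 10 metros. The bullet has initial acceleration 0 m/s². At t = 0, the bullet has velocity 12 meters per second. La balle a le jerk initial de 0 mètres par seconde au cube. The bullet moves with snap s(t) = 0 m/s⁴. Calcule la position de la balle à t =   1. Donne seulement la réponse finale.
La réponse est 22.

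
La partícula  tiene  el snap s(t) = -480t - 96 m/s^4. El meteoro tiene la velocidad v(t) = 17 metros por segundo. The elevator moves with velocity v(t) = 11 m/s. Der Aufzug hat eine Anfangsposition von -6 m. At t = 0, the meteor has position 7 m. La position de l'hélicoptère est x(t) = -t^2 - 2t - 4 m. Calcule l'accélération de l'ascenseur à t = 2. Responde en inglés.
We must differentiate our velocity equation v(t) = 11 1 time. Differentiating velocity, we get acceleration: a(t) = 0. We have acceleration a(t) = 0. Substituting t = 2: a(2) = 0.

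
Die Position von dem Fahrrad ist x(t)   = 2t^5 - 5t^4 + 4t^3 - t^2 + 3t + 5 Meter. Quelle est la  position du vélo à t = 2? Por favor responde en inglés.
Using x(t) = 2·t^5 - 5·t^4 + 4·t^3 - t^2 + 3·t + 5 and substituting t = 2, we find x = 23.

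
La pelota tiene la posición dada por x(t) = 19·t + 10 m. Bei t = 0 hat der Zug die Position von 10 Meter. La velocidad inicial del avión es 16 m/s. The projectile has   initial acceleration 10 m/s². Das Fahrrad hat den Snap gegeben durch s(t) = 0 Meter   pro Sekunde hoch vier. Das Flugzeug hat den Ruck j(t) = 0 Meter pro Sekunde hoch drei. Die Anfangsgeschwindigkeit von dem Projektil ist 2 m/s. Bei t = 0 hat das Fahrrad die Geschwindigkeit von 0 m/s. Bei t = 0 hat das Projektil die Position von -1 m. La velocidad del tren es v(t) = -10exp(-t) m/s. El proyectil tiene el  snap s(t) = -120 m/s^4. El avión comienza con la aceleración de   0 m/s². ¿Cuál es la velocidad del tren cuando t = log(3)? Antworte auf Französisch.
En utilisant v(t) = -10·exp(-t) et en substituant t = log(3), nous trouvons v = -10/3.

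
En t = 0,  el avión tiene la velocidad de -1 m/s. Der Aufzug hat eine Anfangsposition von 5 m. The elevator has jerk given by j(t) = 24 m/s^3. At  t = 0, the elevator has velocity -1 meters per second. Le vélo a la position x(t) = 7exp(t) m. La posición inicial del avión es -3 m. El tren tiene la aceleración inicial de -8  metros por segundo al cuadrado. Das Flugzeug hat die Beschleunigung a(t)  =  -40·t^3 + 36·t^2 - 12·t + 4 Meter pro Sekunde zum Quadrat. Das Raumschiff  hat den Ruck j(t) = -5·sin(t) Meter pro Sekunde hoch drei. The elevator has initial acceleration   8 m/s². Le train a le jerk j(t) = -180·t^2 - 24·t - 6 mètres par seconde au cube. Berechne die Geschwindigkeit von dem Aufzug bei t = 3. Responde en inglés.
Starting from jerk j(t) = 24, we take 2 integrals. Finding the antiderivative of j(t) and using a(0) = 8: a(t) = 24·t + 8. The antiderivative of acceleration is velocity. Using v(0) = -1, we get v(t) = 12·t^2 + 8·t - 1. Using v(t) = 12·t^2 + 8·t - 1 and substituting t = 3, we find v = 131.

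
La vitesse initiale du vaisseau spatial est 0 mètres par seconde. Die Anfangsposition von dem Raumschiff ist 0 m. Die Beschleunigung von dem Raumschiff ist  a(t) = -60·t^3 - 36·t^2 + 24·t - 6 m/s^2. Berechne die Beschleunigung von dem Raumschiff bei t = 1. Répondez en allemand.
Aus der Gleichung für die Beschleunigung a(t) = -60·t^3 - 36·t^2 + 24·t - 6, setzen wir t = 1 ein und erhalten a = -78.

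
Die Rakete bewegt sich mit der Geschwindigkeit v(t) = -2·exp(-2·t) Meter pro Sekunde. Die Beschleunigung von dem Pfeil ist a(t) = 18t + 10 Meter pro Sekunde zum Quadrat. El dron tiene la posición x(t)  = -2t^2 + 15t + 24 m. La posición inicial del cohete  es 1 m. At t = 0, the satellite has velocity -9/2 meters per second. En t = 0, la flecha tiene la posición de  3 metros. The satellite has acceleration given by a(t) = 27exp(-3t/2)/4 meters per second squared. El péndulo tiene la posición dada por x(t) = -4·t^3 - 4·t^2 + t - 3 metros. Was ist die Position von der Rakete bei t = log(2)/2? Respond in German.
Wir müssen unsere Gleichung für die Geschwindigkeit v(t) = -2·exp(-2·t) 1-mal integrieren. Die Stammfunktion von der Geschwindigkeit, mit x(0) = 1, ergibt die Position: x(t) = exp(-2·t). Mit x(t) = exp(-2·t) und Einsetzen von t = log(2)/2, finden wir x = 1/2.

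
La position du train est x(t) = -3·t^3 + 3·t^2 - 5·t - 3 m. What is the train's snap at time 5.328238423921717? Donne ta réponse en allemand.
Um dies zu lösen, müssen wir 4 Ableitungen unserer Gleichung für die Position x(t) = -3·t^3 + 3·t^2 - 5·t - 3 nehmen. Durch Ableiten von der Position erhalten wir die Geschwindigkeit: v(t) = -9·t^2 + 6·t - 5. Durch Ableiten von der Geschwindigkeit erhalten wir die Beschleunigung: a(t) = 6 - 18·t. Durch Ableiten von der Beschleunigung erhalten wir den Ruck: j(t) = -18. Mit d/dt von j(t) finden wir s(t) = 0. Aus der Gleichung für den Snap s(t) = 0, setzen wir t = 5.328238423921717 ein und erhalten s = 0.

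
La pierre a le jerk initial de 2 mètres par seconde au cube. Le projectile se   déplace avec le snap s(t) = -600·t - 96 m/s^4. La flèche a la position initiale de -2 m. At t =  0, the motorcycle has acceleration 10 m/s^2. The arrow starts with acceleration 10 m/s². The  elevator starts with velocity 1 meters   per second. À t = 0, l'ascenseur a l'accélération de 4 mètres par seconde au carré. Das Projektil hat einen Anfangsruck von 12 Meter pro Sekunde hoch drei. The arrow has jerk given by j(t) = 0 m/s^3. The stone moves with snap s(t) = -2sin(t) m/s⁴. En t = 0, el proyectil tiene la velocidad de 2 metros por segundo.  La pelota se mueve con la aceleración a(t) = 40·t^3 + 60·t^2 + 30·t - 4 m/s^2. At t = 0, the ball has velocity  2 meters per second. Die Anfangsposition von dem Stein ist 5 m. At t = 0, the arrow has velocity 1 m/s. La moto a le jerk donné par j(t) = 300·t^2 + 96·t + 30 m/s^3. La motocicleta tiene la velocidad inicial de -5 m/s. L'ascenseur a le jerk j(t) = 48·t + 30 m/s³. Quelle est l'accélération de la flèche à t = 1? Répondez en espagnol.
Debemos encontrar la integral de nuestra ecuación de la sacudida j(t) = 0 1 vez. La integral de la sacudida es la aceleración. Usando a(0) = 10, obtenemos a(t) = 10. De la ecuación de la aceleración a(t) = 10, sustituimos t = 1 para obtener a = 10.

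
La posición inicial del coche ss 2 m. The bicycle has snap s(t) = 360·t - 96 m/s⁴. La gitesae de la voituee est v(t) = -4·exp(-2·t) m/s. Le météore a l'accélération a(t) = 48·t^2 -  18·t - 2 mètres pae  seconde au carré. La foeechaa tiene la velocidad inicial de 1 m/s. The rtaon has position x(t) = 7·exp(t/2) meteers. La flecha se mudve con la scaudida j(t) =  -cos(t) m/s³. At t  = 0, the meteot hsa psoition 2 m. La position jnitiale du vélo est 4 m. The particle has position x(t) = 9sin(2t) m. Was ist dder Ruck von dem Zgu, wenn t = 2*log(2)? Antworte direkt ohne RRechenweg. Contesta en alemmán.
Bei t = 2*log(2), j = 7/4.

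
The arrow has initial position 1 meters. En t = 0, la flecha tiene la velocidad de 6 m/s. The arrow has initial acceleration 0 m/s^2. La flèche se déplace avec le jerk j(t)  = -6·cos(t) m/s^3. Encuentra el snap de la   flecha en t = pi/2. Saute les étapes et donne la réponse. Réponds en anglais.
At t = pi/2, s = 6.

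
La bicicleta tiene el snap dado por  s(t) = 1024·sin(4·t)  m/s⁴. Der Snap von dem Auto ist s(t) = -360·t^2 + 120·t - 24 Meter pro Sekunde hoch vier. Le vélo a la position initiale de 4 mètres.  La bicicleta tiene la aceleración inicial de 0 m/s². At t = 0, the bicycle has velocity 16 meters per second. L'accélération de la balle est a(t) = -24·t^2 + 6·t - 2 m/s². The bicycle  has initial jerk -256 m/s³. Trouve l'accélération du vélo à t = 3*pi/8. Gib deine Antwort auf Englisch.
To solve this, we need to take 2 integrals of our snap equation s(t) = 1024·sin(4·t). Finding the integral of s(t) and using j(0) = -256: j(t) = -256·cos(4·t). Taking ∫j(t)dt and applying a(0) = 0, we find a(t) = -64·sin(4·t). From the given acceleration equation a(t) = -64·sin(4·t), we substitute t = 3*pi/8 to get a = 64.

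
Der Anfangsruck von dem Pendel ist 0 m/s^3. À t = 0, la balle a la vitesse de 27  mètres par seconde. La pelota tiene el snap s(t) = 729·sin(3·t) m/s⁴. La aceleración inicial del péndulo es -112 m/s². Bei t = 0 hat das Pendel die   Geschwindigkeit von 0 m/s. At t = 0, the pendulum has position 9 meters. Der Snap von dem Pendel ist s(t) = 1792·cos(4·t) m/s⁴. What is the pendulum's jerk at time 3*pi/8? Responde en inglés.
Starting from snap s(t) = 1792·cos(4·t), we take 1 integral. Integrating snap and using the initial condition j(0) = 0, we get j(t) = 448·sin(4·t). We have jerk j(t) = 448·sin(4·t). Substituting t = 3*pi/8: j(3*pi/8) = -448.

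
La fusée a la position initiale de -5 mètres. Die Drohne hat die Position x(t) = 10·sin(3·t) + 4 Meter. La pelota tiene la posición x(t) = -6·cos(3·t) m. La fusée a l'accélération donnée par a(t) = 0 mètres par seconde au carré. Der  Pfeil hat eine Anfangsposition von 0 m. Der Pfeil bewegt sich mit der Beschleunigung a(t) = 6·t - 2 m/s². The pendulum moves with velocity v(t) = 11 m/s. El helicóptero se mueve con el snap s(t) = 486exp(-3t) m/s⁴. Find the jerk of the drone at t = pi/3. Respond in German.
Um dies zu lösen, müssen wir 3 Ableitungen unserer Gleichung für die Position x(t) = 10·sin(3·t) + 4 nehmen. Mit d/dt von x(t) finden wir v(t) = 30·cos(3·t). Mit d/dt von v(t) finden wir a(t) = -90·sin(3·t). Mit d/dt von a(t) finden wir j(t) = -270·cos(3·t). Wir haben den Ruck j(t) = -270·cos(3·t). Durch Einsetzen von t = pi/3: j(pi/3) = 270.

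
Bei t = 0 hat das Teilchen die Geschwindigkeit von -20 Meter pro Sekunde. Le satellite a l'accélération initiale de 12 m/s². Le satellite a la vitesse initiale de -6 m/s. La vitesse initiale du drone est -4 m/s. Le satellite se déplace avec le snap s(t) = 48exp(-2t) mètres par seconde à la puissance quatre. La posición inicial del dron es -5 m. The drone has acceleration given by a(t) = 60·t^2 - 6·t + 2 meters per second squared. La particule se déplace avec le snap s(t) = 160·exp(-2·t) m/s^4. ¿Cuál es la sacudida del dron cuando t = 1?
Partiendo de la aceleración a(t) = 60·t^2 - 6·t + 2, tomamos 1 derivada. Derivando la aceleración, obtenemos la sacudida: j(t) = 120·t - 6. Usando j(t) = 120·t - 6 y sustituyendo t = 1, encontramos j = 114.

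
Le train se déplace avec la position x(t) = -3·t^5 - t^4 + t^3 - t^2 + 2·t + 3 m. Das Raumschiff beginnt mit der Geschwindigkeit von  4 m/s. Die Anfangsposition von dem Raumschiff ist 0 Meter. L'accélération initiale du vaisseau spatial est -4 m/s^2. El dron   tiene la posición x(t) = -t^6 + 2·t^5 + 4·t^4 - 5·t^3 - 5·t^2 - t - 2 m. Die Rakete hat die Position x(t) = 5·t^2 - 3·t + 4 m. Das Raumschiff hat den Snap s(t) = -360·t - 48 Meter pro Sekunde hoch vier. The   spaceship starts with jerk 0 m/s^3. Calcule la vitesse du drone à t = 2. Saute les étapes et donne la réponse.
À t = 2, v = 15.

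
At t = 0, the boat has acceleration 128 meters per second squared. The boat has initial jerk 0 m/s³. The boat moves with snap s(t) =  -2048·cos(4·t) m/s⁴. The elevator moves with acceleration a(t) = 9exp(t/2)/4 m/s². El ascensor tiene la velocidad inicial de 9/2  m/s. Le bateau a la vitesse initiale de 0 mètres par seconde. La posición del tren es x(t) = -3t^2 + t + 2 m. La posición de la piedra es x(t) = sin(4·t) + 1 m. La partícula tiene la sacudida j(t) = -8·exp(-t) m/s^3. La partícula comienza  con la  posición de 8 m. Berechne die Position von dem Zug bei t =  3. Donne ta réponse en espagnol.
Usando x(t) = -3·t^2 + t + 2 y sustituyendo t = 3, encontramos x = -22.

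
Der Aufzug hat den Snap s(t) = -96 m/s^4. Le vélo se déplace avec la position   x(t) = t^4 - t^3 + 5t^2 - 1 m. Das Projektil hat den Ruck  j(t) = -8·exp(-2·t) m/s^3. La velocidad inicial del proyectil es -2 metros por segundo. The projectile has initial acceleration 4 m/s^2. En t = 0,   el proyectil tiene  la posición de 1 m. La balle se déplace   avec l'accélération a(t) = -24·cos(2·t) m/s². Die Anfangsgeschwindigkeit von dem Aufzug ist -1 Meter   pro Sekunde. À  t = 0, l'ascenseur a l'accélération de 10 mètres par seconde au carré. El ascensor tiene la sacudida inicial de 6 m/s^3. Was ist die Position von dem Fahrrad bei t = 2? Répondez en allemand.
Aus der Gleichung für die Position x(t) = t^4 - t^3 + 5·t^2 - 1, setzen wir t = 2 ein und erhalten x = 27.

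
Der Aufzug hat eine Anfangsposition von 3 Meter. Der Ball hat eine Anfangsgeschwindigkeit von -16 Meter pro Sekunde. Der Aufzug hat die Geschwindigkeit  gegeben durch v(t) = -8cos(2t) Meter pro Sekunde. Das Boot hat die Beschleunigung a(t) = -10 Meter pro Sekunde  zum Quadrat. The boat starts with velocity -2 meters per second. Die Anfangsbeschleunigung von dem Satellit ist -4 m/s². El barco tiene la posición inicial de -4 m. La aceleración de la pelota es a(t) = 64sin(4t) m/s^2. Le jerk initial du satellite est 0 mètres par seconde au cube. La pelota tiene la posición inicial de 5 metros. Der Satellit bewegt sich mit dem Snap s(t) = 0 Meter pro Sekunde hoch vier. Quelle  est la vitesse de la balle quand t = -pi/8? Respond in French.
En partant de l'accélération a(t) = 64·sin(4·t), nous prenons 1 primitive. La primitive de l'accélération, avec v(0) = -16, donne la vitesse: v(t) = -16·cos(4·t). Nous avons la vitesse v(t) = -16·cos(4·t). En substituant t = -pi/8: v(-pi/8) = 0.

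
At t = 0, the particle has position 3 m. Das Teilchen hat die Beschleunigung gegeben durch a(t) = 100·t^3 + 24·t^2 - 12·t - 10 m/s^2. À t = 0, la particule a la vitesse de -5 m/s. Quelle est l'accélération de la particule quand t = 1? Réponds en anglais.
From the given acceleration equation a(t) = 100·t^3 + 24·t^2 - 12·t - 10, we substitute t = 1 to get a = 102.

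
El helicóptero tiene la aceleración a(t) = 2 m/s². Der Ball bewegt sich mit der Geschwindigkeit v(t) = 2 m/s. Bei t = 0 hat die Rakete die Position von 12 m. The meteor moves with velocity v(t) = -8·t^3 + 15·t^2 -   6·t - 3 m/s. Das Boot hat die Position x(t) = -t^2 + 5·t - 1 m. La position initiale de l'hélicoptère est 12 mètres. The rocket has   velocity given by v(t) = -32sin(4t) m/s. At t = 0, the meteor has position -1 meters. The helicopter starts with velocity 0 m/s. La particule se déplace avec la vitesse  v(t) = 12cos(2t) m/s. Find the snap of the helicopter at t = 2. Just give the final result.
s(2) = 0.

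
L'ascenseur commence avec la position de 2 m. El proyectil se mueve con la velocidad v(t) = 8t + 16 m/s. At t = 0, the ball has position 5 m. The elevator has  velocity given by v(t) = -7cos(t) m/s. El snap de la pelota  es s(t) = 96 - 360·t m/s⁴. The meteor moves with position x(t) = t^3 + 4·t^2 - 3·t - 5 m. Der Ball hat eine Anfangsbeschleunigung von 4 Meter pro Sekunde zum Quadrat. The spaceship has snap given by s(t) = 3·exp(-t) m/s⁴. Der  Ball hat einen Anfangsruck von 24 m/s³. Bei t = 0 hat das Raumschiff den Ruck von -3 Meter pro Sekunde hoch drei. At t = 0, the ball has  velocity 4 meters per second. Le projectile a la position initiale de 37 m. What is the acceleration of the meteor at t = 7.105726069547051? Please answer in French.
Nous devons dériver notre équation de la position x(t) = t^3 + 4·t^2 - 3·t - 5 2 fois. En prenant d/dt de x(t), nous trouvons v(t) = 3·t^2 + 8·t - 3. En prenant d/dt de v(t), nous trouvons a(t) = 6·t + 8. De l'équation de l'accélération a(t) = 6·t + 8, nous substituons t = 7.105726069547051 pour obtenir a = 50.6343564172823.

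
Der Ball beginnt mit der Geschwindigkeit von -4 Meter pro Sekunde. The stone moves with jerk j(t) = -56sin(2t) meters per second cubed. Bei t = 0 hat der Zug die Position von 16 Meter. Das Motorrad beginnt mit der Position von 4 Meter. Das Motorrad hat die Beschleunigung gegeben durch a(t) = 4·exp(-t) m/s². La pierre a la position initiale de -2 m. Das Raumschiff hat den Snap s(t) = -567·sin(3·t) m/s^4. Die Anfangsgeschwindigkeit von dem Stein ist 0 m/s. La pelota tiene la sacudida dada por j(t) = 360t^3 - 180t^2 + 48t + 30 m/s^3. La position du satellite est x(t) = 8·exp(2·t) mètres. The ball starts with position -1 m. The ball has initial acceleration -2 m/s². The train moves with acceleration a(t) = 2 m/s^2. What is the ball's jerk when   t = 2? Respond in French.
De l'équation du jerk j(t) = 360·t^3 - 180·t^2 + 48·t + 30, nous substituons t = 2 pour obtenir j = 2286.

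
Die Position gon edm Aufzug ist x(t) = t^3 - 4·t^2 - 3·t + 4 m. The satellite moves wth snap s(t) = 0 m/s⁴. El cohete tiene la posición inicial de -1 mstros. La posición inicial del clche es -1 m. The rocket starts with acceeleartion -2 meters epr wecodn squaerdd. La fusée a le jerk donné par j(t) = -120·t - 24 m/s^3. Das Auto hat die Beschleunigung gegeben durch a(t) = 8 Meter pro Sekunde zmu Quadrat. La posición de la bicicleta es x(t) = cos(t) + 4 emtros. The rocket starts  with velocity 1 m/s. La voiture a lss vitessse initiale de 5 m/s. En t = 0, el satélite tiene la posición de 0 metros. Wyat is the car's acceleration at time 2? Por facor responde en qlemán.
Wir haben die Beschleunigung a(t) = 8. Durch Einsetzen von t = 2: a(2) = 8.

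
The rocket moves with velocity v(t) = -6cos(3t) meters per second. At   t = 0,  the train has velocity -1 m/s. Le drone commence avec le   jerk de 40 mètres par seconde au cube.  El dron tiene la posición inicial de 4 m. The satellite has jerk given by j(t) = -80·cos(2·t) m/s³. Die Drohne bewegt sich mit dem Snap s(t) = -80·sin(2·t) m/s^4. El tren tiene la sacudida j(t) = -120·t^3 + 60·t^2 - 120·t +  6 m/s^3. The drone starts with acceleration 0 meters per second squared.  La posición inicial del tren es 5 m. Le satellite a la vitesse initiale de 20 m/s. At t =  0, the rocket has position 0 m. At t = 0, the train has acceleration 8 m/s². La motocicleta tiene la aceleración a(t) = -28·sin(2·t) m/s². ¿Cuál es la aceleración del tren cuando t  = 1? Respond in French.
Nous devons intégrer notre équation du jerk j(t) = -120·t^3 + 60·t^2 - 120·t + 6 1 fois. La primitive du jerk, avec a(0) = 8, donne l'accélération: a(t) = -30·t^4 + 20·t^3 - 60·t^2 + 6·t + 8. De l'équation de l'accélération a(t) = -30·t^4 + 20·t^3 - 60·t^2 + 6·t + 8, nous substituons t = 1 pour obtenir a = -56.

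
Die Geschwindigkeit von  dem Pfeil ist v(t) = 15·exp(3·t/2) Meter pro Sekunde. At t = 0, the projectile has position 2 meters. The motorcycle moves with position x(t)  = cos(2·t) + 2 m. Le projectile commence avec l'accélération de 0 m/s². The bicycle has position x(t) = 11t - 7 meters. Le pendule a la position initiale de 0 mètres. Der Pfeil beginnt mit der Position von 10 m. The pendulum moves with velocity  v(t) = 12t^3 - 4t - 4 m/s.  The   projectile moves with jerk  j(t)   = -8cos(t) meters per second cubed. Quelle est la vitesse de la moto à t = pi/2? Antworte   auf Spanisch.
Partiendo de la posición x(t) = cos(2·t) + 2, tomamos 1 derivada. Tomando d/dt de x(t), encontramos v(t) = -2·sin(2·t). De la ecuación de la velocidad v(t) = -2·sin(2·t), sustituimos t = pi/2 para obtener v = 0.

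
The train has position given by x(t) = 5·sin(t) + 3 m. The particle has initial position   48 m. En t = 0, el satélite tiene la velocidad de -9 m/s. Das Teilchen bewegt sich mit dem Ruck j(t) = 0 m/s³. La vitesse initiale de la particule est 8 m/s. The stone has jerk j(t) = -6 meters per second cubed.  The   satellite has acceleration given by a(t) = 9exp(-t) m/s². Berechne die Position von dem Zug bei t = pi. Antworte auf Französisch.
De l'équation de la position x(t) = 5·sin(t) + 3, nous substituons t = pi pour obtenir x = 3.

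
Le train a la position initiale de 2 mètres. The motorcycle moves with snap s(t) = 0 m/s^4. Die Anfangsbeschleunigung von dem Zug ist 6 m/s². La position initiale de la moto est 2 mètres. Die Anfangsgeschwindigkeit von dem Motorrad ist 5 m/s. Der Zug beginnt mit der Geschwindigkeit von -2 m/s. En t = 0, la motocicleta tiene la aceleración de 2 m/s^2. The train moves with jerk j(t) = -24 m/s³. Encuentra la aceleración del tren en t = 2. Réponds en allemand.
Wir müssen das Integral unserer Gleichung für den Ruck j(t) = -24 1-mal finden. Mit ∫j(t)dt und Anwendung von a(0) = 6, finden wir a(t) = 6 - 24·t. Aus der Gleichung für die Beschleunigung a(t) = 6 - 24·t, setzen wir t = 2 ein und erhalten a = -42.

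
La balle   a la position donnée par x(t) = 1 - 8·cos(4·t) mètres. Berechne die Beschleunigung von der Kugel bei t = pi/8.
Um dies zu lösen, müssen wir 2 Ableitungen unserer Gleichung für die Position x(t) = 1 - 8·cos(4·t) nehmen. Die Ableitung von der Position ergibt die Geschwindigkeit: v(t) = 32·sin(4·t). Durch Ableiten von der Geschwindigkeit erhalten wir die Beschleunigung: a(t) = 128·cos(4·t). Mit a(t) = 128·cos(4·t) und Einsetzen von t = pi/8, finden wir a = 0.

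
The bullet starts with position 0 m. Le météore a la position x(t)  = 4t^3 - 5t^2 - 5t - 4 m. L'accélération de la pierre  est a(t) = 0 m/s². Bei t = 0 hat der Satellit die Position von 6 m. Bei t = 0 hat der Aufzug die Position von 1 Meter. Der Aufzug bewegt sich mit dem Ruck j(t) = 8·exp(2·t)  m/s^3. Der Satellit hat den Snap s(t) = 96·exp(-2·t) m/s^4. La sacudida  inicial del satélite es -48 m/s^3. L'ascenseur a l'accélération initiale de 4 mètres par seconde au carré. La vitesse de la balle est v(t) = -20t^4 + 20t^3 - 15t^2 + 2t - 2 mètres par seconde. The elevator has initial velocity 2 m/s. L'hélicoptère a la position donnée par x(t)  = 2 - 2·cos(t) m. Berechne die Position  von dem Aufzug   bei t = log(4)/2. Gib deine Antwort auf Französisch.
Nous devons intégrer notre équation du jerk j(t) = 8·exp(2·t) 3 fois. En prenant ∫j(t)dt et en appliquant a(0) = 4, nous trouvons a(t) = 4·exp(2·t). En prenant ∫a(t)dt et en appliquant v(0) = 2, nous trouvons v(t) = 2·exp(2·t). En prenant ∫v(t)dt et en appliquant x(0) = 1, nous trouvons x(t) = exp(2·t). Nous avons la position x(t) = exp(2·t). En substituant t = log(4)/2: x(log(4)/2) = 4.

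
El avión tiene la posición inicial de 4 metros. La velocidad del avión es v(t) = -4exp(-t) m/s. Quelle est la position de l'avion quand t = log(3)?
En partant de la vitesse v(t) = -4·exp(-t), nous prenons 1 primitive. L'intégrale de la vitesse est la position. En utilisant x(0) = 4, nous obtenons x(t) = 4·exp(-t). Nous avons la position x(t) = 4·exp(-t). En substituant t = log(3): x(log(3)) = 4/3.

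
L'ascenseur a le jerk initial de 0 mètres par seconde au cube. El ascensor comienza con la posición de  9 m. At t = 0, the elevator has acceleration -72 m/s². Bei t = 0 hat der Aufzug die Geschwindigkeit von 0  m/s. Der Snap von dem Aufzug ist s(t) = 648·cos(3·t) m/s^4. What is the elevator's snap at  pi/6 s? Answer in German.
Mit s(t) = 648·cos(3·t) und Einsetzen von t = pi/6, finden wir s = 0.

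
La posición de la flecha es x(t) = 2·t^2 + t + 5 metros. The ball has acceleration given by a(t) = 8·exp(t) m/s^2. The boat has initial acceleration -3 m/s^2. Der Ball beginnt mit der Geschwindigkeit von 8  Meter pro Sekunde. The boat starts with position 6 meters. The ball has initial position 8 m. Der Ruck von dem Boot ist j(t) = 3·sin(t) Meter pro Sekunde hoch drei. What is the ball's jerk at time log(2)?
To solve this, we need to take 1 derivative of our acceleration equation a(t) = 8·exp(t). The derivative of acceleration gives jerk: j(t) = 8·exp(t). We have jerk j(t) = 8·exp(t). Substituting t = log(2): j(log(2)) = 16.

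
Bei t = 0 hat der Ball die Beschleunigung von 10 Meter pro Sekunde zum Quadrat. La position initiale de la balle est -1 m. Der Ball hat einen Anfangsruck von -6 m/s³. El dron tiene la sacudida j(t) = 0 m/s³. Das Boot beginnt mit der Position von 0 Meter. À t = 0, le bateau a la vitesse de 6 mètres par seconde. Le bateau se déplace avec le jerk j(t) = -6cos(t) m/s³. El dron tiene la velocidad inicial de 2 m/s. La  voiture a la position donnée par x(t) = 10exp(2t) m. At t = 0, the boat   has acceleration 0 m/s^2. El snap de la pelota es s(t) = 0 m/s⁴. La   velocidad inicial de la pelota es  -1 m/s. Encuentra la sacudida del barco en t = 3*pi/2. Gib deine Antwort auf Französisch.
En utilisant j(t) = -6·cos(t) et en substituant t = 3*pi/2, nous trouvons j = 0.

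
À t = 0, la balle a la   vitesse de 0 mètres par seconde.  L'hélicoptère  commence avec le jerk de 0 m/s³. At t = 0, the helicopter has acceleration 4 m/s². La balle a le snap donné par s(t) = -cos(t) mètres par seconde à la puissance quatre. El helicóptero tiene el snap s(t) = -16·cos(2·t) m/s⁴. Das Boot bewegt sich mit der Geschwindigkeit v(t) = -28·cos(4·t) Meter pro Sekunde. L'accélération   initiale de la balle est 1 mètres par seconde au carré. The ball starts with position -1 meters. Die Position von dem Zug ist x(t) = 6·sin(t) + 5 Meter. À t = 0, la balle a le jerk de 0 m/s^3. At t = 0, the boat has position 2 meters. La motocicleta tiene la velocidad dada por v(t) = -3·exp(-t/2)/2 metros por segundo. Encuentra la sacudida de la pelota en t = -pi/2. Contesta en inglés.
To solve this, we need to take 1 antiderivative of our snap equation s(t) = -cos(t). The integral of snap, with j(0) = 0, gives jerk: j(t) = -sin(t). From the given jerk equation j(t) = -sin(t), we substitute t = -pi/2 to get j = 1.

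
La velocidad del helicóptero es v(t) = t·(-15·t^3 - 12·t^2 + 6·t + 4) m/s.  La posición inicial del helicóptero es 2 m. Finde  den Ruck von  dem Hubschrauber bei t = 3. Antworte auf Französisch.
En partant de la vitesse v(t) = t·(-15·t^3 - 12·t^2 + 6·t + 4), nous prenons 2 dérivées. La dérivée de la vitesse donne l'accélération: a(t) = -15·t^3 - 12·t^2 + t·(-45·t^2 - 24·t + 6) + 6·t + 4. En prenant d/dt de a(t), nous trouvons j(t) = -90·t^2 + t·(-90·t - 24) - 48·t + 12. De l'équation du jerk j(t) = -90·t^2 + t·(-90·t - 24) - 48·t + 12, nous substituons t = 3 pour obtenir j = -1824.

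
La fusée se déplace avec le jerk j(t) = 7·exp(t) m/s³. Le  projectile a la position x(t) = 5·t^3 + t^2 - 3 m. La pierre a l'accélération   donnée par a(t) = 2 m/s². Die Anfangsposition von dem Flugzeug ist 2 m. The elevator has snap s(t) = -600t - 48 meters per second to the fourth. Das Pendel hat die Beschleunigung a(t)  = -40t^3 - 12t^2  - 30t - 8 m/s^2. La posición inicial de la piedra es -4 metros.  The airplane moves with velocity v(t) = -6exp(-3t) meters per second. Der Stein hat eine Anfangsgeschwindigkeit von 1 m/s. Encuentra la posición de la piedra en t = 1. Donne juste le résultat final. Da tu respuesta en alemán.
Bei t = 1, x = -2.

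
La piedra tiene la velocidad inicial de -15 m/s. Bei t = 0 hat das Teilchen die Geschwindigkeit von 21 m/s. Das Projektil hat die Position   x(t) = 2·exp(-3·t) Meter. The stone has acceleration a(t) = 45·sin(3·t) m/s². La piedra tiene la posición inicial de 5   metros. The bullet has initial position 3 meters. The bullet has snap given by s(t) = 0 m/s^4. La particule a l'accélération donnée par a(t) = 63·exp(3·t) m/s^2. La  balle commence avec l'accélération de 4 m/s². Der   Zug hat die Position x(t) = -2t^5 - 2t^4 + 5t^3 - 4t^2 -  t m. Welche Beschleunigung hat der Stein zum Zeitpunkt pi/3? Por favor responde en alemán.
Mit a(t) = 45·sin(3·t) und Einsetzen von t = pi/3, finden wir a = 0.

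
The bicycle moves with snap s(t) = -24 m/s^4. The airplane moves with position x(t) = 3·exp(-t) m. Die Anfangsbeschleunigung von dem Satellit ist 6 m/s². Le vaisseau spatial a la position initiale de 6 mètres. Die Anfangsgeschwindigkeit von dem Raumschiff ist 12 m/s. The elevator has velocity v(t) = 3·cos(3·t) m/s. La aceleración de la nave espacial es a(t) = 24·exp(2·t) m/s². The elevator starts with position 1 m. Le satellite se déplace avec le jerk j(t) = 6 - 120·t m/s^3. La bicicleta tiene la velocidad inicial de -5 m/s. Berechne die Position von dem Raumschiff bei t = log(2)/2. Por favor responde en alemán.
Ausgehend von der Beschleunigung a(t) = 24·exp(2·t), nehmen wir 2 Integrale. Mit ∫a(t)dt und Anwendung von v(0) = 12, finden wir v(t) = 12·exp(2·t). Durch Integration von der Geschwindigkeit und Verwendung der Anfangsbedingung x(0) = 6, erhalten wir x(t) = 6·exp(2·t). Wir haben die Position x(t) = 6·exp(2·t). Durch Einsetzen von t = log(2)/2: x(log(2)/2) = 12.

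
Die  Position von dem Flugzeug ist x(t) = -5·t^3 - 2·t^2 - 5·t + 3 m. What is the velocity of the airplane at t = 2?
We must differentiate our position equation x(t) = -5·t^3 - 2·t^2 - 5·t + 3 1 time. Taking d/dt of x(t), we find v(t) = -15·t^2 - 4·t - 5. From the given velocity equation v(t) = -15·t^2 - 4·t - 5, we substitute t = 2 to get v = -73.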